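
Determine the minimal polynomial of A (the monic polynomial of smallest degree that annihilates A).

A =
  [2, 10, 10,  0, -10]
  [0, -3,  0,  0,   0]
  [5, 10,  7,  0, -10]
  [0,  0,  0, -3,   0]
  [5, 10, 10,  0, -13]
x^2 + x - 6

The characteristic polynomial is χ_A(x) = (x - 2)*(x + 3)^4, so the eigenvalues are known. The minimal polynomial is
  m_A(x) = Π_λ (x − λ)^{k_λ}
where k_λ is the size of the *largest* Jordan block for λ (equivalently, the smallest k with (A − λI)^k v = 0 for every generalised eigenvector v of λ).

  λ = -3: largest Jordan block has size 1, contributing (x + 3)
  λ = 2: largest Jordan block has size 1, contributing (x − 2)

So m_A(x) = (x - 2)*(x + 3) = x^2 + x - 6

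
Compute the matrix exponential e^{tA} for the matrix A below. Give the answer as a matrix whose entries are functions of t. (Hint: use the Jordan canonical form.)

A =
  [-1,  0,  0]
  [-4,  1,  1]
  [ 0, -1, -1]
e^{tA} =
  [exp(-t), 0, 0]
  [-4*t, t + 1, t]
  [4*t - 4 + 4*exp(-t), -t, 1 - t]

Strategy: write A = P · J · P⁻¹ where J is a Jordan canonical form, so e^{tA} = P · e^{tJ} · P⁻¹, and e^{tJ} can be computed block-by-block.

A has Jordan form
J =
  [-1, 0, 0]
  [ 0, 0, 1]
  [ 0, 0, 0]
(up to reordering of blocks).

Per-block formulas:
  For a 1×1 block at λ = -1: exp(t · [-1]) = [e^(-1t)].
  For a 2×2 Jordan block J_2(0): exp(t · J_2(0)) = e^(0t)·(I + t·N), where N is the 2×2 nilpotent shift.

After assembling e^{tJ} and conjugating by P, we get:

e^{tA} =
  [exp(-t), 0, 0]
  [-4*t, t + 1, t]
  [4*t - 4 + 4*exp(-t), -t, 1 - t]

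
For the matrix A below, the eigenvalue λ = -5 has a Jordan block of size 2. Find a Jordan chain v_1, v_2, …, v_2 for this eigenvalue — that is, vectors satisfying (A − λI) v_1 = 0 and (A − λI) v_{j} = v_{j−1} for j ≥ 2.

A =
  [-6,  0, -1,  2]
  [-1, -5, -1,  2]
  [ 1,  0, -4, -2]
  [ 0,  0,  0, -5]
A Jordan chain for λ = -5 of length 2:
v_1 = (-1, -1, 1, 0)ᵀ
v_2 = (1, 0, 0, 0)ᵀ

Let N = A − (-5)·I. We want v_2 with N^2 v_2 = 0 but N^1 v_2 ≠ 0; then v_{j-1} := N · v_j for j = 2, …, 2.

Pick v_2 = (1, 0, 0, 0)ᵀ.
Then v_1 = N · v_2 = (-1, -1, 1, 0)ᵀ.

Sanity check: (A − (-5)·I) v_1 = (0, 0, 0, 0)ᵀ = 0. ✓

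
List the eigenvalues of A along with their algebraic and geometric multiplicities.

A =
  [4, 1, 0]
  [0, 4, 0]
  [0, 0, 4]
λ = 4: alg = 3, geom = 2

Step 1 — factor the characteristic polynomial to read off the algebraic multiplicities:
  χ_A(x) = (x - 4)^3

Step 2 — compute geometric multiplicities via the rank-nullity identity g(λ) = n − rank(A − λI):
  rank(A − (4)·I) = 1, so dim ker(A − (4)·I) = n − 1 = 2

Summary:
  λ = 4: algebraic multiplicity = 3, geometric multiplicity = 2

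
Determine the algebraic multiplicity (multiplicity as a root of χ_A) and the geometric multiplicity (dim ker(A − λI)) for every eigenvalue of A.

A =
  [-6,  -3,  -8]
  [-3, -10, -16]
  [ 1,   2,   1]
λ = -5: alg = 3, geom = 1

Step 1 — factor the characteristic polynomial to read off the algebraic multiplicities:
  χ_A(x) = (x + 5)^3

Step 2 — compute geometric multiplicities via the rank-nullity identity g(λ) = n − rank(A − λI):
  rank(A − (-5)·I) = 2, so dim ker(A − (-5)·I) = n − 2 = 1

Summary:
  λ = -5: algebraic multiplicity = 3, geometric multiplicity = 1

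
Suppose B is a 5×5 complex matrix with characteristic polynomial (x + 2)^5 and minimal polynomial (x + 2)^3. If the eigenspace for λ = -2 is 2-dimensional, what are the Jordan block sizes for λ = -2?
Block sizes for λ = -2: [3, 2]

Step 1 — from the characteristic polynomial, algebraic multiplicity of λ = -2 is 5. From dim ker(B − (-2)·I) = 2, there are exactly 2 Jordan blocks for λ = -2.
Step 2 — from the minimal polynomial, the factor (x + 2)^3 tells us the largest block for λ = -2 has size 3.
Step 3 — with total size 5, 2 blocks, and largest block 3, the block sizes (in nonincreasing order) are [3, 2].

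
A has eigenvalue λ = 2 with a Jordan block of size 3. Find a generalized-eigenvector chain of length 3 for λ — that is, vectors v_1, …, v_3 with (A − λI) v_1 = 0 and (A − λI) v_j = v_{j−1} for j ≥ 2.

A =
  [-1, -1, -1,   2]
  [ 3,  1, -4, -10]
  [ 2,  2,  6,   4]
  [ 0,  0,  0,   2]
A Jordan chain for λ = 2 of length 3:
v_1 = (4, -20, 8, 0)ᵀ
v_2 = (-3, 3, 2, 0)ᵀ
v_3 = (1, 0, 0, 0)ᵀ

Let N = A − (2)·I. We want v_3 with N^3 v_3 = 0 but N^2 v_3 ≠ 0; then v_{j-1} := N · v_j for j = 3, …, 2.

Pick v_3 = (1, 0, 0, 0)ᵀ.
Then v_2 = N · v_3 = (-3, 3, 2, 0)ᵀ.
Then v_1 = N · v_2 = (4, -20, 8, 0)ᵀ.

Sanity check: (A − (2)·I) v_1 = (0, 0, 0, 0)ᵀ = 0. ✓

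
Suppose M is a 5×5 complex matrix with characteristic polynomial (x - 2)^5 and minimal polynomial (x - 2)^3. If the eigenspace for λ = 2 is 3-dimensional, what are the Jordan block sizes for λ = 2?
Block sizes for λ = 2: [3, 1, 1]

Step 1 — from the characteristic polynomial, algebraic multiplicity of λ = 2 is 5. From dim ker(M − (2)·I) = 3, there are exactly 3 Jordan blocks for λ = 2.
Step 2 — from the minimal polynomial, the factor (x − 2)^3 tells us the largest block for λ = 2 has size 3.
Step 3 — with total size 5, 3 blocks, and largest block 3, the block sizes (in nonincreasing order) are [3, 1, 1].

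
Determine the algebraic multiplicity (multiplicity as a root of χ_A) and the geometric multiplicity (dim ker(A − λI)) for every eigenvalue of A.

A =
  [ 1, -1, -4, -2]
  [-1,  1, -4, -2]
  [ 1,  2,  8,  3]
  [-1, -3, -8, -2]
λ = 2: alg = 4, geom = 2

Step 1 — factor the characteristic polynomial to read off the algebraic multiplicities:
  χ_A(x) = (x - 2)^4

Step 2 — compute geometric multiplicities via the rank-nullity identity g(λ) = n − rank(A − λI):
  rank(A − (2)·I) = 2, so dim ker(A − (2)·I) = n − 2 = 2

Summary:
  λ = 2: algebraic multiplicity = 4, geometric multiplicity = 2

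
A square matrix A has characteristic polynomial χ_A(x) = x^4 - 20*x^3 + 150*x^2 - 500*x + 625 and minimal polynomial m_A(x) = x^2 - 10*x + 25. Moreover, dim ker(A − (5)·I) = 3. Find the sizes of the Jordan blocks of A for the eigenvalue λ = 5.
Block sizes for λ = 5: [2, 1, 1]

Step 1 — from the characteristic polynomial, algebraic multiplicity of λ = 5 is 4. From dim ker(A − (5)·I) = 3, there are exactly 3 Jordan blocks for λ = 5.
Step 2 — from the minimal polynomial, the factor (x − 5)^2 tells us the largest block for λ = 5 has size 2.
Step 3 — with total size 4, 3 blocks, and largest block 2, the block sizes (in nonincreasing order) are [2, 1, 1].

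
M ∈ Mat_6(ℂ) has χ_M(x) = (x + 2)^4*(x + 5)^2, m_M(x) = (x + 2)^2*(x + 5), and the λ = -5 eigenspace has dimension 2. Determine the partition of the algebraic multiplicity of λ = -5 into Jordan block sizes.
Block sizes for λ = -5: [1, 1]

Step 1 — from the characteristic polynomial, algebraic multiplicity of λ = -5 is 2. From dim ker(M − (-5)·I) = 2, there are exactly 2 Jordan blocks for λ = -5.
Step 2 — from the minimal polynomial, the factor (x + 5) tells us the largest block for λ = -5 has size 1.
Step 3 — with total size 2, 2 blocks, and largest block 1, the block sizes (in nonincreasing order) are [1, 1].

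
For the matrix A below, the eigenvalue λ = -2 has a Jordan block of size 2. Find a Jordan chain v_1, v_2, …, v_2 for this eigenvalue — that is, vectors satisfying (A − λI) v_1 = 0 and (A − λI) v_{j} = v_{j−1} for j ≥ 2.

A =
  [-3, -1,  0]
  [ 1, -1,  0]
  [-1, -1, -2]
A Jordan chain for λ = -2 of length 2:
v_1 = (-1, 1, -1)ᵀ
v_2 = (1, 0, 0)ᵀ

Let N = A − (-2)·I. We want v_2 with N^2 v_2 = 0 but N^1 v_2 ≠ 0; then v_{j-1} := N · v_j for j = 2, …, 2.

Pick v_2 = (1, 0, 0)ᵀ.
Then v_1 = N · v_2 = (-1, 1, -1)ᵀ.

Sanity check: (A − (-2)·I) v_1 = (0, 0, 0)ᵀ = 0. ✓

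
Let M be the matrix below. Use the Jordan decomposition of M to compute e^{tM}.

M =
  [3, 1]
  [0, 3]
e^{tM} =
  [exp(3*t), t*exp(3*t)]
  [0, exp(3*t)]

Strategy: write M = P · J · P⁻¹ where J is a Jordan canonical form, so e^{tM} = P · e^{tJ} · P⁻¹, and e^{tJ} can be computed block-by-block.

M has Jordan form
J =
  [3, 1]
  [0, 3]
(up to reordering of blocks).

Per-block formulas:
  For a 2×2 Jordan block J_2(3): exp(t · J_2(3)) = e^(3t)·(I + t·N), where N is the 2×2 nilpotent shift.

After assembling e^{tJ} and conjugating by P, we get:

e^{tM} =
  [exp(3*t), t*exp(3*t)]
  [0, exp(3*t)]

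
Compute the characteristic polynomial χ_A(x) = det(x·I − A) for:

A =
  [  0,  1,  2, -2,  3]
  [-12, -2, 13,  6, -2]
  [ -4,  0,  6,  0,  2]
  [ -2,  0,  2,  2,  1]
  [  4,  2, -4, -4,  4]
x^5 - 10*x^4 + 40*x^3 - 80*x^2 + 80*x - 32

Expanding det(x·I − A) (e.g. by cofactor expansion or by noting that A is similar to its Jordan form J, which has the same characteristic polynomial as A) gives
  χ_A(x) = x^5 - 10*x^4 + 40*x^3 - 80*x^2 + 80*x - 32
which factors as (x - 2)^5. The eigenvalues (with algebraic multiplicities) are λ = 2 with multiplicity 5.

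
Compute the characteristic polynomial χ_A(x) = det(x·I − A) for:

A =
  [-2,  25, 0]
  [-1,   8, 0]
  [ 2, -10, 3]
x^3 - 9*x^2 + 27*x - 27

Expanding det(x·I − A) (e.g. by cofactor expansion or by noting that A is similar to its Jordan form J, which has the same characteristic polynomial as A) gives
  χ_A(x) = x^3 - 9*x^2 + 27*x - 27
which factors as (x - 3)^3. The eigenvalues (with algebraic multiplicities) are λ = 3 with multiplicity 3.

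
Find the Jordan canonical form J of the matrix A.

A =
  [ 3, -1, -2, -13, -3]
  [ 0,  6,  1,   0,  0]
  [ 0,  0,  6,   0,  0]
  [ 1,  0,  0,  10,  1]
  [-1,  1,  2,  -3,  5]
J_3(6) ⊕ J_2(6)

The characteristic polynomial is
  det(x·I − A) = x^5 - 30*x^4 + 360*x^3 - 2160*x^2 + 6480*x - 7776 = (x - 6)^5

Eigenvalues and multiplicities (the geometric multiplicity of λ is n − rank(A − λI), which equals the number of Jordan blocks for λ):
  λ = 6: algebraic multiplicity = 5, geometric multiplicity = 2

Determining the block sizes for each eigenvalue:
  λ = 6: with am = 5 and gm = 2, the partition is not yet determined (e.g. several partitions of 5 into 2 parts exist). Let N = A − (6)·I. Computing rank(N^1) = 3, rank(N^2) = 1, rank(N^3) = 0; the number of blocks of size ≥ j is rank(N^{j−1}) − rank(N^j), giving [2, 2, 1]. So we have 1 block(s) of size 3, 1 block(s) of size 2 → block sizes [3, 2]

Assembling the blocks gives a Jordan form
J =
  [6, 1, 0, 0, 0]
  [0, 6, 1, 0, 0]
  [0, 0, 6, 0, 0]
  [0, 0, 0, 6, 1]
  [0, 0, 0, 0, 6]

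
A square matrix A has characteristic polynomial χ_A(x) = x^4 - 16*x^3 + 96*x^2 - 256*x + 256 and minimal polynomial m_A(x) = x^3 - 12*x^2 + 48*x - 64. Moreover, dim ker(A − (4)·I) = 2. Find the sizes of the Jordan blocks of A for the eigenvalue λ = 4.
Block sizes for λ = 4: [3, 1]

Step 1 — from the characteristic polynomial, algebraic multiplicity of λ = 4 is 4. From dim ker(A − (4)·I) = 2, there are exactly 2 Jordan blocks for λ = 4.
Step 2 — from the minimal polynomial, the factor (x − 4)^3 tells us the largest block for λ = 4 has size 3.
Step 3 — with total size 4, 2 blocks, and largest block 3, the block sizes (in nonincreasing order) are [3, 1].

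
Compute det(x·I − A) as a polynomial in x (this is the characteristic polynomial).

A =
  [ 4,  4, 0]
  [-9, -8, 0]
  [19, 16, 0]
x^3 + 4*x^2 + 4*x

Expanding det(x·I − A) (e.g. by cofactor expansion or by noting that A is similar to its Jordan form J, which has the same characteristic polynomial as A) gives
  χ_A(x) = x^3 + 4*x^2 + 4*x
which factors as x*(x + 2)^2. The eigenvalues (with algebraic multiplicities) are λ = -2 with multiplicity 2, λ = 0 with multiplicity 1.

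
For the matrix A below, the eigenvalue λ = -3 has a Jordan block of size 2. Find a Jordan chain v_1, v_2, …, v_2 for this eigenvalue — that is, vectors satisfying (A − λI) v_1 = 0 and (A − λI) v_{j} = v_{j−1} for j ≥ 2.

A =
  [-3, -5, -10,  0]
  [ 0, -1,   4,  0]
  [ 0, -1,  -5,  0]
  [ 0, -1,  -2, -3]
A Jordan chain for λ = -3 of length 2:
v_1 = (-5, 2, -1, -1)ᵀ
v_2 = (0, 1, 0, 0)ᵀ

Let N = A − (-3)·I. We want v_2 with N^2 v_2 = 0 but N^1 v_2 ≠ 0; then v_{j-1} := N · v_j for j = 2, …, 2.

Pick v_2 = (0, 1, 0, 0)ᵀ.
Then v_1 = N · v_2 = (-5, 2, -1, -1)ᵀ.

Sanity check: (A − (-3)·I) v_1 = (0, 0, 0, 0)ᵀ = 0. ✓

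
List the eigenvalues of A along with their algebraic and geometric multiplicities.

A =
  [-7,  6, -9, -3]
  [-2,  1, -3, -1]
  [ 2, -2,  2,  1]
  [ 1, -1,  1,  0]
λ = -1: alg = 4, geom = 2

Step 1 — factor the characteristic polynomial to read off the algebraic multiplicities:
  χ_A(x) = (x + 1)^4

Step 2 — compute geometric multiplicities via the rank-nullity identity g(λ) = n − rank(A − λI):
  rank(A − (-1)·I) = 2, so dim ker(A − (-1)·I) = n − 2 = 2

Summary:
  λ = -1: algebraic multiplicity = 4, geometric multiplicity = 2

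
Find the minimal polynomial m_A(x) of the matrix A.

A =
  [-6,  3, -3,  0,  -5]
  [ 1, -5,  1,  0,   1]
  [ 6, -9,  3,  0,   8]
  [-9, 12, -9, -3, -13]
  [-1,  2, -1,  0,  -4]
x^3 + 9*x^2 + 27*x + 27

The characteristic polynomial is χ_A(x) = (x + 3)^5, so the eigenvalues are known. The minimal polynomial is
  m_A(x) = Π_λ (x − λ)^{k_λ}
where k_λ is the size of the *largest* Jordan block for λ (equivalently, the smallest k with (A − λI)^k v = 0 for every generalised eigenvector v of λ).

  λ = -3: largest Jordan block has size 3, contributing (x + 3)^3

So m_A(x) = (x + 3)^3 = x^3 + 9*x^2 + 27*x + 27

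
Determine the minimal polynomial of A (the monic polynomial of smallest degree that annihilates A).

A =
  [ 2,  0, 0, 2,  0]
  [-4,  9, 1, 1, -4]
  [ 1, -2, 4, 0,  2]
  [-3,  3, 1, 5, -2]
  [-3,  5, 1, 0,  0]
x^3 - 12*x^2 + 48*x - 64

The characteristic polynomial is χ_A(x) = (x - 4)^5, so the eigenvalues are known. The minimal polynomial is
  m_A(x) = Π_λ (x − λ)^{k_λ}
where k_λ is the size of the *largest* Jordan block for λ (equivalently, the smallest k with (A − λI)^k v = 0 for every generalised eigenvector v of λ).

  λ = 4: largest Jordan block has size 3, contributing (x − 4)^3

So m_A(x) = (x - 4)^3 = x^3 - 12*x^2 + 48*x - 64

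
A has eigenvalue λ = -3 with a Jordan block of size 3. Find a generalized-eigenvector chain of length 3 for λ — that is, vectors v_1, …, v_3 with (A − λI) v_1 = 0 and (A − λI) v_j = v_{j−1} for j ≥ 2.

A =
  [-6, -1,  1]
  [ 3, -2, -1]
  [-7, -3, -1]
A Jordan chain for λ = -3 of length 3:
v_1 = (-1, 1, -2)ᵀ
v_2 = (-3, 3, -7)ᵀ
v_3 = (1, 0, 0)ᵀ

Let N = A − (-3)·I. We want v_3 with N^3 v_3 = 0 but N^2 v_3 ≠ 0; then v_{j-1} := N · v_j for j = 3, …, 2.

Pick v_3 = (1, 0, 0)ᵀ.
Then v_2 = N · v_3 = (-3, 3, -7)ᵀ.
Then v_1 = N · v_2 = (-1, 1, -2)ᵀ.

Sanity check: (A − (-3)·I) v_1 = (0, 0, 0)ᵀ = 0. ✓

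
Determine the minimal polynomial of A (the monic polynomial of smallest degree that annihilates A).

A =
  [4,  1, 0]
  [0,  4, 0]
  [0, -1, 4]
x^2 - 8*x + 16

The characteristic polynomial is χ_A(x) = (x - 4)^3, so the eigenvalues are known. The minimal polynomial is
  m_A(x) = Π_λ (x − λ)^{k_λ}
where k_λ is the size of the *largest* Jordan block for λ (equivalently, the smallest k with (A − λI)^k v = 0 for every generalised eigenvector v of λ).

  λ = 4: largest Jordan block has size 2, contributing (x − 4)^2

So m_A(x) = (x - 4)^2 = x^2 - 8*x + 16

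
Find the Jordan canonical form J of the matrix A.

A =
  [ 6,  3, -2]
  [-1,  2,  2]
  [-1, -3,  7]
J_2(5) ⊕ J_1(5)

The characteristic polynomial is
  det(x·I − A) = x^3 - 15*x^2 + 75*x - 125 = (x - 5)^3

Eigenvalues and multiplicities (the geometric multiplicity of λ is n − rank(A − λI), which equals the number of Jordan blocks for λ):
  λ = 5: algebraic multiplicity = 3, geometric multiplicity = 2

Determining the block sizes for each eigenvalue:
  λ = 5: 2 blocks summing to 3 forces exactly one block of size 2 and the rest size 1 → block sizes [2, 1]

Assembling the blocks gives a Jordan form
J =
  [5, 1, 0]
  [0, 5, 0]
  [0, 0, 5]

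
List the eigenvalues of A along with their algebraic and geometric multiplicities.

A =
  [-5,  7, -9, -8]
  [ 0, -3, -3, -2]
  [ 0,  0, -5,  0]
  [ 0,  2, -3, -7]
λ = -5: alg = 4, geom = 2

Step 1 — factor the characteristic polynomial to read off the algebraic multiplicities:
  χ_A(x) = (x + 5)^4

Step 2 — compute geometric multiplicities via the rank-nullity identity g(λ) = n − rank(A − λI):
  rank(A − (-5)·I) = 2, so dim ker(A − (-5)·I) = n − 2 = 2

Summary:
  λ = -5: algebraic multiplicity = 4, geometric multiplicity = 2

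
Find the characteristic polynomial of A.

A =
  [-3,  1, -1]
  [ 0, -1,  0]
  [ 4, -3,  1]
x^3 + 3*x^2 + 3*x + 1

Expanding det(x·I − A) (e.g. by cofactor expansion or by noting that A is similar to its Jordan form J, which has the same characteristic polynomial as A) gives
  χ_A(x) = x^3 + 3*x^2 + 3*x + 1
which factors as (x + 1)^3. The eigenvalues (with algebraic multiplicities) are λ = -1 with multiplicity 3.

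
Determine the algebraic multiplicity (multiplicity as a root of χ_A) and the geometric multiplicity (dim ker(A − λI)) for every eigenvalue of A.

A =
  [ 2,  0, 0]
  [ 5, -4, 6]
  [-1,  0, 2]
λ = -4: alg = 1, geom = 1; λ = 2: alg = 2, geom = 1

Step 1 — factor the characteristic polynomial to read off the algebraic multiplicities:
  χ_A(x) = (x - 2)^2*(x + 4)

Step 2 — compute geometric multiplicities via the rank-nullity identity g(λ) = n − rank(A − λI):
  rank(A − (-4)·I) = 2, so dim ker(A − (-4)·I) = n − 2 = 1
  rank(A − (2)·I) = 2, so dim ker(A − (2)·I) = n − 2 = 1

Summary:
  λ = -4: algebraic multiplicity = 1, geometric multiplicity = 1
  λ = 2: algebraic multiplicity = 2, geometric multiplicity = 1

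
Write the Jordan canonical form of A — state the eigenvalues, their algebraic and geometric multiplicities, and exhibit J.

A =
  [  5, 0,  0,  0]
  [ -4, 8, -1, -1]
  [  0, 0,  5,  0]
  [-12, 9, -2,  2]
J_3(5) ⊕ J_1(5)

The characteristic polynomial is
  det(x·I − A) = x^4 - 20*x^3 + 150*x^2 - 500*x + 625 = (x - 5)^4

Eigenvalues and multiplicities (the geometric multiplicity of λ is n − rank(A − λI), which equals the number of Jordan blocks for λ):
  λ = 5: algebraic multiplicity = 4, geometric multiplicity = 2

Determining the block sizes for each eigenvalue:
  λ = 5: with am = 4 and gm = 2, the partition is not yet determined (e.g. several partitions of 4 into 2 parts exist). Let N = A − (5)·I. Computing rank(N^1) = 2, rank(N^2) = 1, rank(N^3) = 0; the number of blocks of size ≥ j is rank(N^{j−1}) − rank(N^j), giving [2, 1, 1]. So we have 1 block(s) of size 3, 1 block(s) of size 1 → block sizes [3, 1]

Assembling the blocks gives a Jordan form
J =
  [5, 1, 0, 0]
  [0, 5, 1, 0]
  [0, 0, 5, 0]
  [0, 0, 0, 5]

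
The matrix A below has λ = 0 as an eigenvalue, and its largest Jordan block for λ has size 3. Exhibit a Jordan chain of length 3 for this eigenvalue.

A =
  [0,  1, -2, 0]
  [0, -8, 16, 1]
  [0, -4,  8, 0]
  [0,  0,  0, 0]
A Jordan chain for λ = 0 of length 3:
v_1 = (1, -8, -4, 0)ᵀ
v_2 = (0, 1, 0, 0)ᵀ
v_3 = (0, 0, 0, 1)ᵀ

Let N = A − (0)·I. We want v_3 with N^3 v_3 = 0 but N^2 v_3 ≠ 0; then v_{j-1} := N · v_j for j = 3, …, 2.

Pick v_3 = (0, 0, 0, 1)ᵀ.
Then v_2 = N · v_3 = (0, 1, 0, 0)ᵀ.
Then v_1 = N · v_2 = (1, -8, -4, 0)ᵀ.

Sanity check: (A − (0)·I) v_1 = (0, 0, 0, 0)ᵀ = 0. ✓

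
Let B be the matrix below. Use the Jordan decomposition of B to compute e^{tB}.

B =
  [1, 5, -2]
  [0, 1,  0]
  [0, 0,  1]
e^{tB} =
  [exp(t), 5*t*exp(t), -2*t*exp(t)]
  [0, exp(t), 0]
  [0, 0, exp(t)]

Strategy: write B = P · J · P⁻¹ where J is a Jordan canonical form, so e^{tB} = P · e^{tJ} · P⁻¹, and e^{tJ} can be computed block-by-block.

B has Jordan form
J =
  [1, 1, 0]
  [0, 1, 0]
  [0, 0, 1]
(up to reordering of blocks).

Per-block formulas:
  For a 1×1 block at λ = 1: exp(t · [1]) = [e^(1t)].
  For a 2×2 Jordan block J_2(1): exp(t · J_2(1)) = e^(1t)·(I + t·N), where N is the 2×2 nilpotent shift.

After assembling e^{tJ} and conjugating by P, we get:

e^{tB} =
  [exp(t), 5*t*exp(t), -2*t*exp(t)]
  [0, exp(t), 0]
  [0, 0, exp(t)]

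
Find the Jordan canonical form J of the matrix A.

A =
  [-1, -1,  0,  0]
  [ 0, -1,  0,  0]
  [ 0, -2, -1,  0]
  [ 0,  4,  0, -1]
J_2(-1) ⊕ J_1(-1) ⊕ J_1(-1)

The characteristic polynomial is
  det(x·I − A) = x^4 + 4*x^3 + 6*x^2 + 4*x + 1 = (x + 1)^4

Eigenvalues and multiplicities (the geometric multiplicity of λ is n − rank(A − λI), which equals the number of Jordan blocks for λ):
  λ = -1: algebraic multiplicity = 4, geometric multiplicity = 3

Determining the block sizes for each eigenvalue:
  λ = -1: 3 blocks summing to 4 forces exactly one block of size 2 and the rest size 1 → block sizes [2, 1, 1]

Assembling the blocks gives a Jordan form
J =
  [-1,  1,  0,  0]
  [ 0, -1,  0,  0]
  [ 0,  0, -1,  0]
  [ 0,  0,  0, -1]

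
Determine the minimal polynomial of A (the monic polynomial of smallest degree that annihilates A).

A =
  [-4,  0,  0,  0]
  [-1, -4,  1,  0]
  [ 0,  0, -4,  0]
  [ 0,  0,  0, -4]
x^2 + 8*x + 16

The characteristic polynomial is χ_A(x) = (x + 4)^4, so the eigenvalues are known. The minimal polynomial is
  m_A(x) = Π_λ (x − λ)^{k_λ}
where k_λ is the size of the *largest* Jordan block for λ (equivalently, the smallest k with (A − λI)^k v = 0 for every generalised eigenvector v of λ).

  λ = -4: largest Jordan block has size 2, contributing (x + 4)^2

So m_A(x) = (x + 4)^2 = x^2 + 8*x + 16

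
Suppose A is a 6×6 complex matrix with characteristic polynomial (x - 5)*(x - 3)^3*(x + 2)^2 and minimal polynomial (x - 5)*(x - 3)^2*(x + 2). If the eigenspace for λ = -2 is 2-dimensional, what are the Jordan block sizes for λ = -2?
Block sizes for λ = -2: [1, 1]

Step 1 — from the characteristic polynomial, algebraic multiplicity of λ = -2 is 2. From dim ker(A − (-2)·I) = 2, there are exactly 2 Jordan blocks for λ = -2.
Step 2 — from the minimal polynomial, the factor (x + 2) tells us the largest block for λ = -2 has size 1.
Step 3 — with total size 2, 2 blocks, and largest block 1, the block sizes (in nonincreasing order) are [1, 1].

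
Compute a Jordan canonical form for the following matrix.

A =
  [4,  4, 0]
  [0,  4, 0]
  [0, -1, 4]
J_2(4) ⊕ J_1(4)

The characteristic polynomial is
  det(x·I − A) = x^3 - 12*x^2 + 48*x - 64 = (x - 4)^3

Eigenvalues and multiplicities (the geometric multiplicity of λ is n − rank(A − λI), which equals the number of Jordan blocks for λ):
  λ = 4: algebraic multiplicity = 3, geometric multiplicity = 2

Determining the block sizes for each eigenvalue:
  λ = 4: 2 blocks summing to 3 forces exactly one block of size 2 and the rest size 1 → block sizes [2, 1]

Assembling the blocks gives a Jordan form
J =
  [4, 1, 0]
  [0, 4, 0]
  [0, 0, 4]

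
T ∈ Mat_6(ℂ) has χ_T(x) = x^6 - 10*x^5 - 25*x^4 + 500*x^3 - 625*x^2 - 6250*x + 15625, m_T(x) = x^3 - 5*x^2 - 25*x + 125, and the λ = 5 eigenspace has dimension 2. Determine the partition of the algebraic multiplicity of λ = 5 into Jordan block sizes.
Block sizes for λ = 5: [2, 2]

Step 1 — from the characteristic polynomial, algebraic multiplicity of λ = 5 is 4. From dim ker(T − (5)·I) = 2, there are exactly 2 Jordan blocks for λ = 5.
Step 2 — from the minimal polynomial, the factor (x − 5)^2 tells us the largest block for λ = 5 has size 2.
Step 3 — with total size 4, 2 blocks, and largest block 2, the block sizes (in nonincreasing order) are [2, 2].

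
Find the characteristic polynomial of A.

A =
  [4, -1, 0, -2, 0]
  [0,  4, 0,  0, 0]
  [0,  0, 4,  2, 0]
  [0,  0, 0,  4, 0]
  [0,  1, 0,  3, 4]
x^5 - 20*x^4 + 160*x^3 - 640*x^2 + 1280*x - 1024

Expanding det(x·I − A) (e.g. by cofactor expansion or by noting that A is similar to its Jordan form J, which has the same characteristic polynomial as A) gives
  χ_A(x) = x^5 - 20*x^4 + 160*x^3 - 640*x^2 + 1280*x - 1024
which factors as (x - 4)^5. The eigenvalues (with algebraic multiplicities) are λ = 4 with multiplicity 5.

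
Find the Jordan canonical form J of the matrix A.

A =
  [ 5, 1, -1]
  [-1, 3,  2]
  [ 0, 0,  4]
J_3(4)

The characteristic polynomial is
  det(x·I − A) = x^3 - 12*x^2 + 48*x - 64 = (x - 4)^3

Eigenvalues and multiplicities (the geometric multiplicity of λ is n − rank(A − λI), which equals the number of Jordan blocks for λ):
  λ = 4: algebraic multiplicity = 3, geometric multiplicity = 1

Determining the block sizes for each eigenvalue:
  λ = 4: one block (gm = 1), so the single block has size am = 3 → block sizes [3]

Assembling the blocks gives a Jordan form
J =
  [4, 1, 0]
  [0, 4, 1]
  [0, 0, 4]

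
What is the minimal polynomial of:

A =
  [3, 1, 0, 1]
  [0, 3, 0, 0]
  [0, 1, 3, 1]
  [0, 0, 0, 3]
x^2 - 6*x + 9

The characteristic polynomial is χ_A(x) = (x - 3)^4, so the eigenvalues are known. The minimal polynomial is
  m_A(x) = Π_λ (x − λ)^{k_λ}
where k_λ is the size of the *largest* Jordan block for λ (equivalently, the smallest k with (A − λI)^k v = 0 for every generalised eigenvector v of λ).

  λ = 3: largest Jordan block has size 2, contributing (x − 3)^2

So m_A(x) = (x - 3)^2 = x^2 - 6*x + 9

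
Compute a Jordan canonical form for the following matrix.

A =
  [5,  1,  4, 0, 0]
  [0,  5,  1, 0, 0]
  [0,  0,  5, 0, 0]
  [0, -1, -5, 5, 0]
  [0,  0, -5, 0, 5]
J_3(5) ⊕ J_1(5) ⊕ J_1(5)

The characteristic polynomial is
  det(x·I − A) = x^5 - 25*x^4 + 250*x^3 - 1250*x^2 + 3125*x - 3125 = (x - 5)^5

Eigenvalues and multiplicities (the geometric multiplicity of λ is n − rank(A − λI), which equals the number of Jordan blocks for λ):
  λ = 5: algebraic multiplicity = 5, geometric multiplicity = 3

Determining the block sizes for each eigenvalue:
  λ = 5: with am = 5 and gm = 3, the partition is not yet determined (e.g. several partitions of 5 into 3 parts exist). Let N = A − (5)·I. Computing rank(N^1) = 2, rank(N^2) = 1, rank(N^3) = 0; the number of blocks of size ≥ j is rank(N^{j−1}) − rank(N^j), giving [3, 1, 1]. So we have 1 block(s) of size 3, 2 block(s) of size 1 → block sizes [3, 1, 1]

Assembling the blocks gives a Jordan form
J =
  [5, 1, 0, 0, 0]
  [0, 5, 1, 0, 0]
  [0, 0, 5, 0, 0]
  [0, 0, 0, 5, 0]
  [0, 0, 0, 0, 5]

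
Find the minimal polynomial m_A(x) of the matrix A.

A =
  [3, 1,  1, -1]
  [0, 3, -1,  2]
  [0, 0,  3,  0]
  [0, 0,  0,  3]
x^3 - 9*x^2 + 27*x - 27

The characteristic polynomial is χ_A(x) = (x - 3)^4, so the eigenvalues are known. The minimal polynomial is
  m_A(x) = Π_λ (x − λ)^{k_λ}
where k_λ is the size of the *largest* Jordan block for λ (equivalently, the smallest k with (A − λI)^k v = 0 for every generalised eigenvector v of λ).

  λ = 3: largest Jordan block has size 3, contributing (x − 3)^3

So m_A(x) = (x - 3)^3 = x^3 - 9*x^2 + 27*x - 27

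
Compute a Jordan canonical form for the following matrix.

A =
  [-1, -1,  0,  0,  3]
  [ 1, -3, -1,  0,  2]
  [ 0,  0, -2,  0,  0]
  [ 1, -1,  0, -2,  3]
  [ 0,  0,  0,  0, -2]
J_3(-2) ⊕ J_1(-2) ⊕ J_1(-2)

The characteristic polynomial is
  det(x·I − A) = x^5 + 10*x^4 + 40*x^3 + 80*x^2 + 80*x + 32 = (x + 2)^5

Eigenvalues and multiplicities (the geometric multiplicity of λ is n − rank(A − λI), which equals the number of Jordan blocks for λ):
  λ = -2: algebraic multiplicity = 5, geometric multiplicity = 3

Determining the block sizes for each eigenvalue:
  λ = -2: with am = 5 and gm = 3, the partition is not yet determined (e.g. several partitions of 5 into 3 parts exist). Let N = A − (-2)·I. Computing rank(N^1) = 2, rank(N^2) = 1, rank(N^3) = 0; the number of blocks of size ≥ j is rank(N^{j−1}) − rank(N^j), giving [3, 1, 1]. So we have 1 block(s) of size 3, 2 block(s) of size 1 → block sizes [3, 1, 1]

Assembling the blocks gives a Jordan form
J =
  [-2,  1,  0,  0,  0]
  [ 0, -2,  1,  0,  0]
  [ 0,  0, -2,  0,  0]
  [ 0,  0,  0, -2,  0]
  [ 0,  0,  0,  0, -2]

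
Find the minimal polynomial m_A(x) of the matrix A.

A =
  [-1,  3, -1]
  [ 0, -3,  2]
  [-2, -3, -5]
x^3 + 9*x^2 + 27*x + 27

The characteristic polynomial is χ_A(x) = (x + 3)^3, so the eigenvalues are known. The minimal polynomial is
  m_A(x) = Π_λ (x − λ)^{k_λ}
where k_λ is the size of the *largest* Jordan block for λ (equivalently, the smallest k with (A − λI)^k v = 0 for every generalised eigenvector v of λ).

  λ = -3: largest Jordan block has size 3, contributing (x + 3)^3

So m_A(x) = (x + 3)^3 = x^3 + 9*x^2 + 27*x + 27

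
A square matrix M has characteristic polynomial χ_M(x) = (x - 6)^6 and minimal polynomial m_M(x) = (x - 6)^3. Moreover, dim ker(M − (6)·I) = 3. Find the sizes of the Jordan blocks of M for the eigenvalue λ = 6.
Block sizes for λ = 6: [3, 2, 1]

Step 1 — from the characteristic polynomial, algebraic multiplicity of λ = 6 is 6. From dim ker(M − (6)·I) = 3, there are exactly 3 Jordan blocks for λ = 6.
Step 2 — from the minimal polynomial, the factor (x − 6)^3 tells us the largest block for λ = 6 has size 3.
Step 3 — with total size 6, 3 blocks, and largest block 3, the block sizes (in nonincreasing order) are [3, 2, 1].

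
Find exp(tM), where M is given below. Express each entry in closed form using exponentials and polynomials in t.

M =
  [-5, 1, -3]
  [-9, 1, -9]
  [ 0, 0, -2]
e^{tM} =
  [-3*t*exp(-2*t) + exp(-2*t), t*exp(-2*t), -3*t*exp(-2*t)]
  [-9*t*exp(-2*t), 3*t*exp(-2*t) + exp(-2*t), -9*t*exp(-2*t)]
  [0, 0, exp(-2*t)]

Strategy: write M = P · J · P⁻¹ where J is a Jordan canonical form, so e^{tM} = P · e^{tJ} · P⁻¹, and e^{tJ} can be computed block-by-block.

M has Jordan form
J =
  [-2,  1,  0]
  [ 0, -2,  0]
  [ 0,  0, -2]
(up to reordering of blocks).

Per-block formulas:
  For a 2×2 Jordan block J_2(-2): exp(t · J_2(-2)) = e^(-2t)·(I + t·N), where N is the 2×2 nilpotent shift.
  For a 1×1 block at λ = -2: exp(t · [-2]) = [e^(-2t)].

After assembling e^{tJ} and conjugating by P, we get:

e^{tM} =
  [-3*t*exp(-2*t) + exp(-2*t), t*exp(-2*t), -3*t*exp(-2*t)]
  [-9*t*exp(-2*t), 3*t*exp(-2*t) + exp(-2*t), -9*t*exp(-2*t)]
  [0, 0, exp(-2*t)]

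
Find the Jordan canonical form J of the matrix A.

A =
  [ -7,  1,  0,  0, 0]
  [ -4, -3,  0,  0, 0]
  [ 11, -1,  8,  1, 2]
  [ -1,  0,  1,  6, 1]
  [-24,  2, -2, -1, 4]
J_2(-5) ⊕ J_3(6)

The characteristic polynomial is
  det(x·I − A) = x^5 - 8*x^4 - 47*x^3 + 414*x^2 + 540*x - 5400 = (x - 6)^3*(x + 5)^2

Eigenvalues and multiplicities (the geometric multiplicity of λ is n − rank(A − λI), which equals the number of Jordan blocks for λ):
  λ = -5: algebraic multiplicity = 2, geometric multiplicity = 1
  λ = 6: algebraic multiplicity = 3, geometric multiplicity = 1

Determining the block sizes for each eigenvalue:
  λ = -5: one block (gm = 1), so the single block has size am = 2 → block sizes [2]
  λ = 6: one block (gm = 1), so the single block has size am = 3 → block sizes [3]

Assembling the blocks gives a Jordan form
J =
  [-5,  1, 0, 0, 0]
  [ 0, -5, 0, 0, 0]
  [ 0,  0, 6, 1, 0]
  [ 0,  0, 0, 6, 1]
  [ 0,  0, 0, 0, 6]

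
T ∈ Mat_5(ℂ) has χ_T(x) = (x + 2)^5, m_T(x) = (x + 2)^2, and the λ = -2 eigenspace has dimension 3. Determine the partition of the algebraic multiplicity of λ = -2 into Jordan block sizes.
Block sizes for λ = -2: [2, 2, 1]

Step 1 — from the characteristic polynomial, algebraic multiplicity of λ = -2 is 5. From dim ker(T − (-2)·I) = 3, there are exactly 3 Jordan blocks for λ = -2.
Step 2 — from the minimal polynomial, the factor (x + 2)^2 tells us the largest block for λ = -2 has size 2.
Step 3 — with total size 5, 3 blocks, and largest block 2, the block sizes (in nonincreasing order) are [2, 2, 1].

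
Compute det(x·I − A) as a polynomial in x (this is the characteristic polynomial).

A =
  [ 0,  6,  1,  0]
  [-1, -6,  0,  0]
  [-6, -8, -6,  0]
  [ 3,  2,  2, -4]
x^4 + 16*x^3 + 96*x^2 + 256*x + 256

Expanding det(x·I − A) (e.g. by cofactor expansion or by noting that A is similar to its Jordan form J, which has the same characteristic polynomial as A) gives
  χ_A(x) = x^4 + 16*x^3 + 96*x^2 + 256*x + 256
which factors as (x + 4)^4. The eigenvalues (with algebraic multiplicities) are λ = -4 with multiplicity 4.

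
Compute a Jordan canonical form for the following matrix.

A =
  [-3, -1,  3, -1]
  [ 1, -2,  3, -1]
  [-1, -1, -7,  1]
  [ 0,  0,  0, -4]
J_3(-4) ⊕ J_1(-4)

The characteristic polynomial is
  det(x·I − A) = x^4 + 16*x^3 + 96*x^2 + 256*x + 256 = (x + 4)^4

Eigenvalues and multiplicities (the geometric multiplicity of λ is n − rank(A − λI), which equals the number of Jordan blocks for λ):
  λ = -4: algebraic multiplicity = 4, geometric multiplicity = 2

Determining the block sizes for each eigenvalue:
  λ = -4: with am = 4 and gm = 2, the partition is not yet determined (e.g. several partitions of 4 into 2 parts exist). Let N = A − (-4)·I. Computing rank(N^1) = 2, rank(N^2) = 1, rank(N^3) = 0; the number of blocks of size ≥ j is rank(N^{j−1}) − rank(N^j), giving [2, 1, 1]. So we have 1 block(s) of size 3, 1 block(s) of size 1 → block sizes [3, 1]

Assembling the blocks gives a Jordan form
J =
  [-4,  1,  0,  0]
  [ 0, -4,  1,  0]
  [ 0,  0, -4,  0]
  [ 0,  0,  0, -4]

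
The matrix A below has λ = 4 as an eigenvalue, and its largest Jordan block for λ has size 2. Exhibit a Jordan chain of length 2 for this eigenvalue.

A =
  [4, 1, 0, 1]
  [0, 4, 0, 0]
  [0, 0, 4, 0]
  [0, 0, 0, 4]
A Jordan chain for λ = 4 of length 2:
v_1 = (1, 0, 0, 0)ᵀ
v_2 = (0, 1, 0, 0)ᵀ

Let N = A − (4)·I. We want v_2 with N^2 v_2 = 0 but N^1 v_2 ≠ 0; then v_{j-1} := N · v_j for j = 2, …, 2.

Pick v_2 = (0, 1, 0, 0)ᵀ.
Then v_1 = N · v_2 = (1, 0, 0, 0)ᵀ.

Sanity check: (A − (4)·I) v_1 = (0, 0, 0, 0)ᵀ = 0. ✓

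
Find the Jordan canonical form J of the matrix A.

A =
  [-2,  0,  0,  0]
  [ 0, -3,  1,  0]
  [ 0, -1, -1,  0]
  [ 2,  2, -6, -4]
J_1(-4) ⊕ J_2(-2) ⊕ J_1(-2)

The characteristic polynomial is
  det(x·I − A) = x^4 + 10*x^3 + 36*x^2 + 56*x + 32 = (x + 2)^3*(x + 4)

Eigenvalues and multiplicities (the geometric multiplicity of λ is n − rank(A − λI), which equals the number of Jordan blocks for λ):
  λ = -4: algebraic multiplicity = 1, geometric multiplicity = 1
  λ = -2: algebraic multiplicity = 3, geometric multiplicity = 2

Determining the block sizes for each eigenvalue:
  λ = -4: one block (gm = 1), so the single block has size am = 1 → block sizes [1]
  λ = -2: 2 blocks summing to 3 forces exactly one block of size 2 and the rest size 1 → block sizes [2, 1]

Assembling the blocks gives a Jordan form
J =
  [-4,  0,  0,  0]
  [ 0, -2,  1,  0]
  [ 0,  0, -2,  0]
  [ 0,  0,  0, -2]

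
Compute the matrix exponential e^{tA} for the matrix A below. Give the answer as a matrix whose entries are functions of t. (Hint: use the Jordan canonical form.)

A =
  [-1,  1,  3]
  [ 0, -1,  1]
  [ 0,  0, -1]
e^{tA} =
  [exp(-t), t*exp(-t), t^2*exp(-t)/2 + 3*t*exp(-t)]
  [0, exp(-t), t*exp(-t)]
  [0, 0, exp(-t)]

Strategy: write A = P · J · P⁻¹ where J is a Jordan canonical form, so e^{tA} = P · e^{tJ} · P⁻¹, and e^{tJ} can be computed block-by-block.

A has Jordan form
J =
  [-1,  1,  0]
  [ 0, -1,  1]
  [ 0,  0, -1]
(up to reordering of blocks).

Per-block formulas:
  For a 3×3 Jordan block J_3(-1): exp(t · J_3(-1)) = e^(-1t)·(I + t·N + (t^2/2)·N^2), where N is the 3×3 nilpotent shift.

After assembling e^{tJ} and conjugating by P, we get:

e^{tA} =
  [exp(-t), t*exp(-t), t^2*exp(-t)/2 + 3*t*exp(-t)]
  [0, exp(-t), t*exp(-t)]
  [0, 0, exp(-t)]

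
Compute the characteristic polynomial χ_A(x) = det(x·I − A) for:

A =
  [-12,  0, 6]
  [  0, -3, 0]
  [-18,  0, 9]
x^3 + 6*x^2 + 9*x

Expanding det(x·I − A) (e.g. by cofactor expansion or by noting that A is similar to its Jordan form J, which has the same characteristic polynomial as A) gives
  χ_A(x) = x^3 + 6*x^2 + 9*x
which factors as x*(x + 3)^2. The eigenvalues (with algebraic multiplicities) are λ = -3 with multiplicity 2, λ = 0 with multiplicity 1.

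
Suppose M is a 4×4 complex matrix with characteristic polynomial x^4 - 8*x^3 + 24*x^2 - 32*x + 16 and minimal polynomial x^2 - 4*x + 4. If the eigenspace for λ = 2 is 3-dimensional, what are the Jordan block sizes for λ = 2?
Block sizes for λ = 2: [2, 1, 1]

Step 1 — from the characteristic polynomial, algebraic multiplicity of λ = 2 is 4. From dim ker(M − (2)·I) = 3, there are exactly 3 Jordan blocks for λ = 2.
Step 2 — from the minimal polynomial, the factor (x − 2)^2 tells us the largest block for λ = 2 has size 2.
Step 3 — with total size 4, 3 blocks, and largest block 2, the block sizes (in nonincreasing order) are [2, 1, 1].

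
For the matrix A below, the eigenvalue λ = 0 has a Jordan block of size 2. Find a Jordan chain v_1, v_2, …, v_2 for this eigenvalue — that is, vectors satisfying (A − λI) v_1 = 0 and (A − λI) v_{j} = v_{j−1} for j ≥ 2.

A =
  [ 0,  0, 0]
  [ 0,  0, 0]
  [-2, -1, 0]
A Jordan chain for λ = 0 of length 2:
v_1 = (0, 0, -2)ᵀ
v_2 = (1, 0, 0)ᵀ

Let N = A − (0)·I. We want v_2 with N^2 v_2 = 0 but N^1 v_2 ≠ 0; then v_{j-1} := N · v_j for j = 2, …, 2.

Pick v_2 = (1, 0, 0)ᵀ.
Then v_1 = N · v_2 = (0, 0, -2)ᵀ.

Sanity check: (A − (0)·I) v_1 = (0, 0, 0)ᵀ = 0. ✓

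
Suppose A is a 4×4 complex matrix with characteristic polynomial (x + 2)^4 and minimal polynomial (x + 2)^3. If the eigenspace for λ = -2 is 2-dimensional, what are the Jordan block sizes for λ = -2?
Block sizes for λ = -2: [3, 1]

Step 1 — from the characteristic polynomial, algebraic multiplicity of λ = -2 is 4. From dim ker(A − (-2)·I) = 2, there are exactly 2 Jordan blocks for λ = -2.
Step 2 — from the minimal polynomial, the factor (x + 2)^3 tells us the largest block for λ = -2 has size 3.
Step 3 — with total size 4, 2 blocks, and largest block 3, the block sizes (in nonincreasing order) are [3, 1].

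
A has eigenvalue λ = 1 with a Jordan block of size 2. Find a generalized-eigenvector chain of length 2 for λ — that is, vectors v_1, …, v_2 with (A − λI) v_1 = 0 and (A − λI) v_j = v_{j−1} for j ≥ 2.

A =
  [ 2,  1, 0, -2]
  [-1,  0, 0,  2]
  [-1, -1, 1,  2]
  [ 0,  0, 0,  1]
A Jordan chain for λ = 1 of length 2:
v_1 = (1, -1, -1, 0)ᵀ
v_2 = (1, 0, 0, 0)ᵀ

Let N = A − (1)·I. We want v_2 with N^2 v_2 = 0 but N^1 v_2 ≠ 0; then v_{j-1} := N · v_j for j = 2, …, 2.

Pick v_2 = (1, 0, 0, 0)ᵀ.
Then v_1 = N · v_2 = (1, -1, -1, 0)ᵀ.

Sanity check: (A − (1)·I) v_1 = (0, 0, 0, 0)ᵀ = 0. ✓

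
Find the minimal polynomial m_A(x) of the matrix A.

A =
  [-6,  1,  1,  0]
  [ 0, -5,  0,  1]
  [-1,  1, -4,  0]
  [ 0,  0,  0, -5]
x^3 + 15*x^2 + 75*x + 125

The characteristic polynomial is χ_A(x) = (x + 5)^4, so the eigenvalues are known. The minimal polynomial is
  m_A(x) = Π_λ (x − λ)^{k_λ}
where k_λ is the size of the *largest* Jordan block for λ (equivalently, the smallest k with (A − λI)^k v = 0 for every generalised eigenvector v of λ).

  λ = -5: largest Jordan block has size 3, contributing (x + 5)^3

So m_A(x) = (x + 5)^3 = x^3 + 15*x^2 + 75*x + 125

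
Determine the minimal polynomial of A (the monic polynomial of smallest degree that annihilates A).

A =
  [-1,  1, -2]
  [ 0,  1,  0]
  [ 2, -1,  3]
x^2 - 2*x + 1

The characteristic polynomial is χ_A(x) = (x - 1)^3, so the eigenvalues are known. The minimal polynomial is
  m_A(x) = Π_λ (x − λ)^{k_λ}
where k_λ is the size of the *largest* Jordan block for λ (equivalently, the smallest k with (A − λI)^k v = 0 for every generalised eigenvector v of λ).

  λ = 1: largest Jordan block has size 2, contributing (x − 1)^2

So m_A(x) = (x - 1)^2 = x^2 - 2*x + 1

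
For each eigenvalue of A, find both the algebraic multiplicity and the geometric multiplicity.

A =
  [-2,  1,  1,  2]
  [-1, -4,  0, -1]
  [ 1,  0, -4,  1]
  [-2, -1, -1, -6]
λ = -4: alg = 4, geom = 2

Step 1 — factor the characteristic polynomial to read off the algebraic multiplicities:
  χ_A(x) = (x + 4)^4

Step 2 — compute geometric multiplicities via the rank-nullity identity g(λ) = n − rank(A − λI):
  rank(A − (-4)·I) = 2, so dim ker(A − (-4)·I) = n − 2 = 2

Summary:
  λ = -4: algebraic multiplicity = 4, geometric multiplicity = 2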